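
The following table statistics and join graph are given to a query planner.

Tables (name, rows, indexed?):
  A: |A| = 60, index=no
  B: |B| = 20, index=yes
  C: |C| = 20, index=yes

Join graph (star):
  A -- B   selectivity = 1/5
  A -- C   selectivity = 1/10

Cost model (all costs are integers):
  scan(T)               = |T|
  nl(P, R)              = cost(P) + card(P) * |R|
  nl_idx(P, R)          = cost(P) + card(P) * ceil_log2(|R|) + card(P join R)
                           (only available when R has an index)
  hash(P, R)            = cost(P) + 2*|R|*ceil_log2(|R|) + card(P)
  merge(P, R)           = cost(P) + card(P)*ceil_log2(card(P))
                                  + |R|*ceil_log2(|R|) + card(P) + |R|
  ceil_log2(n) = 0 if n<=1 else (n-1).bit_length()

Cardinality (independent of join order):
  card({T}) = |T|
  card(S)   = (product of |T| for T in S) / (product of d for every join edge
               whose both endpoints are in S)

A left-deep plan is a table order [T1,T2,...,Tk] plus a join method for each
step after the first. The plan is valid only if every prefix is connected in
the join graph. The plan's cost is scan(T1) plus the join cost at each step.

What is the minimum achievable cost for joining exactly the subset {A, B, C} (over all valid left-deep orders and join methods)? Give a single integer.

640

Selinger DP over subsets of {A,B,C}:
  {A}: scan cost=60, card=60
  {B}: scan cost=20, card=20
  {C}: scan cost=20, card=20
  {AB}: card=240; try (B,hash)→320, (A,merge)→560, (B,merge)→600, (B,nl_idx)→600, (A,hash)→760, (A,nl)→1220 …(+1); best=320 via (B,hash)
  {AC}: card=120; try (C,hash)→320, (C,nl_idx)→480, (A,merge)→560, (C,merge)→600, (A,hash)→760, (A,nl)→1220 …(+1); best=320 via (C,hash)
  {ABC}: card=480; try (B,hash)→640, (C,hash)→760, (B,merge)→1400, (B,nl_idx)→1400, (C,nl_idx)→2000, (C,merge)→2600 …(+2); best=640 via (B,hash)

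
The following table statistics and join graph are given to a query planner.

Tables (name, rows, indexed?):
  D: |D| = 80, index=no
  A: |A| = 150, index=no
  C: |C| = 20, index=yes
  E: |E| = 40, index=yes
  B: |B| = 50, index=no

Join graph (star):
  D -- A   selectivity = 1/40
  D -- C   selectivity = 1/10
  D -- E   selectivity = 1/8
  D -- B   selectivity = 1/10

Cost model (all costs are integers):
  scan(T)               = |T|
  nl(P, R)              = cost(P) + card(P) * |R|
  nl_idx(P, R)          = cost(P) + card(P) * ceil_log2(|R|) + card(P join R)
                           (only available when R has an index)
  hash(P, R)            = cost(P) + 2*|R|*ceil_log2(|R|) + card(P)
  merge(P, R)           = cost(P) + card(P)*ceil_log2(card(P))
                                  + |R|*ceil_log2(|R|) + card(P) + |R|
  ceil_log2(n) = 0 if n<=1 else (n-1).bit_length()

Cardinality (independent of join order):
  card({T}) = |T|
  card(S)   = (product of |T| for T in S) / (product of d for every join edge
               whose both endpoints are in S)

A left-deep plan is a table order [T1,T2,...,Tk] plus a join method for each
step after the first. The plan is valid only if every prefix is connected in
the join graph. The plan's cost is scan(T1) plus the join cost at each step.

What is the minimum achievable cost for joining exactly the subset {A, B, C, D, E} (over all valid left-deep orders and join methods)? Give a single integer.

Selinger DP over subsets of {A,B,C,D,E}:
  {D}: scan cost=80, card=80
  {A}: scan cost=150, card=150
  {C}: scan cost=20, card=20
  {E}: scan cost=40, card=40
  {B}: scan cost=50, card=50
  {AD}: card=300; try (D,hash)→1420, (A,merge)→2070, (D,merge)→2140, (A,hash)→2560, (A,nl)→12080, (D,nl)→12150; best=1420 via (D,hash)
  {CD}: card=160; try (C,hash)→360, (C,nl_idx)→640, (D,merge)→780, (C,merge)→840, (D,hash)→1160, (D,nl)→1620 …(+1); best=360 via (C,hash)
  {DE}: card=400; try (E,hash)→640, (E,nl_idx)→960, (D,merge)→960, (E,merge)→1000, (D,hash)→1200, (D,nl)→3240 …(+1); best=640 via (E,hash)
  {BD}: card=400; try (B,hash)→760, (D,merge)→1040, (B,merge)→1070, (D,hash)→1220, (D,nl)→4050, (B,nl)→4080; best=760 via (B,hash)
  {ACD}: card=600; try (C,hash)→1920, (A,hash)→2920, (A,merge)→3150, (C,nl_idx)→3520, (C,merge)→4540, (C,nl)→7420 …(+1); best=1920 via (C,hash)
  {ADE}: card=1500; try (E,hash)→2200, (A,hash)→3440, (E,merge)→4700, (E,nl_idx)→4720, (A,merge)→5990, (E,nl)→13420 …(+1); best=2200 via (E,hash)
  {ABD}: card=1500; try (B,hash)→2320, (A,hash)→3560, (B,merge)→4770, (A,merge)→6110, (B,nl)→16420, (A,nl)→60760; best=2320 via (B,hash)
  {CDE}: card=800; try (E,hash)→1000, (C,hash)→1240, (E,merge)→2080, (E,nl_idx)→2120, (C,nl_idx)→3440, (C,merge)→4760 …(+2); best=1000 via (E,hash)
  {BCD}: card=800; try (B,hash)→1120, (C,hash)→1360, (B,merge)→2150, (C,nl_idx)→3560, (C,merge)→4880, (B,nl)→8360 …(+1); best=1120 via (B,hash)
  {BDE}: card=2000; try (E,hash)→1640, (B,hash)→1640, (B,merge)→4990, (E,merge)→5040, (E,nl_idx)→5160, (E,nl)→16760 …(+1); best=1640 via (E,hash)
  {ACDE}: card=3000; try (E,hash)→3000, (C,hash)→3900, (A,hash)→4200, (E,nl_idx)→8520, (E,merge)→8800, (A,merge)→11150 …(+5); best=3000 via (E,hash)
  {ABCD}: card=3000; try (B,hash)→3120, (C,hash)→4020, (A,hash)→4320, (B,merge)→8870, (A,merge)→11270, (C,nl_idx)→12820 …(+4); best=3120 via (B,hash)
  {ABDE}: card=7500; try (E,hash)→4300, (B,hash)→4300, (A,hash)→6040, (E,nl_idx)→18820, (B,merge)→20550, (E,merge)→20600 …(+4); best=4300 via (E,hash)
  {BCDE}: card=4000; try (E,hash)→2400, (B,hash)→2400, (C,hash)→3840, (E,nl_idx)→9920, (B,merge)→10150, (E,merge)→10200 …(+5); best=2400 via (E,hash)
  {ABCDE}: card=15000; try (E,hash)→6600, (B,hash)→6600, (A,hash)→8800, (C,hash)→12000, (E,nl_idx)→36120, (B,merge)→42350 …(+8); best=6600 via (E,hash)

6600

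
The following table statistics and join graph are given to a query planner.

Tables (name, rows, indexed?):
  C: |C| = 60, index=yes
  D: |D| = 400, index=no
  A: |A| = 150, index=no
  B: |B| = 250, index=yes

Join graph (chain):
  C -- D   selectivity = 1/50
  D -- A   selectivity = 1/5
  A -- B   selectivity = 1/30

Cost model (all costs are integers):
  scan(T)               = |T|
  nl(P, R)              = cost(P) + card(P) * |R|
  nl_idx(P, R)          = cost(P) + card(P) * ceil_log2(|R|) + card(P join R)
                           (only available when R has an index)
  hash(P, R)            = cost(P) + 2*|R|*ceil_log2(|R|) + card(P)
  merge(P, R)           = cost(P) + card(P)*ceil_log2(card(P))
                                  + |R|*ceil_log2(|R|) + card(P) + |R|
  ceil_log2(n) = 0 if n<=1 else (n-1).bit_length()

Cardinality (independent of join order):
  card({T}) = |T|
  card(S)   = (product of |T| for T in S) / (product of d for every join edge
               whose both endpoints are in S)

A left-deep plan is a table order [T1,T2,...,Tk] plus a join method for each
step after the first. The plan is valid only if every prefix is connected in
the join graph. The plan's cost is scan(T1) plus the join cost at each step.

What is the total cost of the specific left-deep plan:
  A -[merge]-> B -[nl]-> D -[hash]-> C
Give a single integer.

step 1: scan A: cost=150, card=150
step 2: join B via merge
    card(P join B) = 150*250/(30) = 1250
    cost = 150 + 150*8 + 250*8 + 150 + 250 = 3750
step 3: join D via nl
    card(P join D) = 1250*400/(5) = 100000
    cost = 3750 + 1250*400 = 503750
step 4: join C via hash
    card(P join C) = 100000*60/(50) = 120000
    cost = 503750 + 2*60*6 + 100000 = 604470

604470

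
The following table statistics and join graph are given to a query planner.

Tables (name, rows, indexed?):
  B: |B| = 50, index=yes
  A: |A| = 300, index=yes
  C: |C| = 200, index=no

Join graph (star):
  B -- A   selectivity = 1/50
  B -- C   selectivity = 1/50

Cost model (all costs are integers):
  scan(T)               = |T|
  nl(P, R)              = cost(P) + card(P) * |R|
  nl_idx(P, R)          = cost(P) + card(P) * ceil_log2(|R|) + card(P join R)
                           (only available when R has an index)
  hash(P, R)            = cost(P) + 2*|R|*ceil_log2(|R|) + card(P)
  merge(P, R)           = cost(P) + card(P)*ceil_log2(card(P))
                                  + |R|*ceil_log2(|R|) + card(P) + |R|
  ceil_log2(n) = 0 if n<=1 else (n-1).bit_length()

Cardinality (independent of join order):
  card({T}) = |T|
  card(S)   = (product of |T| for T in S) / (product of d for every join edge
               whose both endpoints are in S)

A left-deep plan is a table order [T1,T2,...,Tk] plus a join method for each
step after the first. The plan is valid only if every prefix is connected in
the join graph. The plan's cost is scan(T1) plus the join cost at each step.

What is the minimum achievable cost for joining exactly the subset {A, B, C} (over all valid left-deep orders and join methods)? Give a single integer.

4000

Selinger DP over subsets of {A,B,C}:
  {B}: scan cost=50, card=50
  {A}: scan cost=300, card=300
  {C}: scan cost=200, card=200
  {AB}: card=300; try (A,nl_idx)→800, (B,hash)→1200, (B,nl_idx)→2400, (A,merge)→3400, (B,merge)→3650, (A,hash)→5500 …(+2); best=800 via (A,nl_idx)
  {BC}: card=200; try (B,hash)→1000, (B,nl_idx)→1600, (C,merge)→2200, (B,merge)→2350, (C,hash)→3300, (C,nl)→10050 …(+1); best=1000 via (B,hash)
  {ABC}: card=1200; try (A,nl_idx)→4000, (C,hash)→4300, (C,merge)→5600, (A,merge)→5800, (A,hash)→6600, (C,nl)→60800 …(+1); best=4000 via (A,nl_idx)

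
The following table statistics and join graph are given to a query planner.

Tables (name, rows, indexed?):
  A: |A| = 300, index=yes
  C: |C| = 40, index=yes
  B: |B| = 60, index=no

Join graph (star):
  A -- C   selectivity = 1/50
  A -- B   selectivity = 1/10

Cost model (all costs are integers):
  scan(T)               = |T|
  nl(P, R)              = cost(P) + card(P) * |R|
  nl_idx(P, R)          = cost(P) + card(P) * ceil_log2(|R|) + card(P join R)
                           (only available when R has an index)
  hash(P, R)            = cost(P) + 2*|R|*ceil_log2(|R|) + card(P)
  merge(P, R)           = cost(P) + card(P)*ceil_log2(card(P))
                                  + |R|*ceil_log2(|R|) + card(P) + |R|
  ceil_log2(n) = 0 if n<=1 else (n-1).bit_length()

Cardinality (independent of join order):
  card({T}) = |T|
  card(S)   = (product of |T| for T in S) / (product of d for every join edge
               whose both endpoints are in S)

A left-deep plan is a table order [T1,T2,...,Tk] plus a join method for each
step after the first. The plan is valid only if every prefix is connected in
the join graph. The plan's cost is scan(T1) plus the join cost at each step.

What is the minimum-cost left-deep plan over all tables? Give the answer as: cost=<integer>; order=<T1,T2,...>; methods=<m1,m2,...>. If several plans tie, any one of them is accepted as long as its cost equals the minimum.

Selinger DP (subsets sized 1..n):
  {A}: scan cost=300, card=300
  {C}: scan cost=40, card=40
  {B}: scan cost=60, card=60
  {AC}: card=240; try (A,nl_idx)→640, (C,hash)→1080, (C,nl_idx)→2340, (A,merge)→3320, (C,merge)→3580, (A,hash)→5480 …(+2); best=640 via (A,nl_idx)
  {AB}: card=1800; try (B,hash)→1320, (A,nl_idx)→2400, (A,merge)→3480, (B,merge)→3720, (A,hash)→5520, (A,nl)→18060 …(+1); best=1320 via (B,hash)
  {ABC}: card=1440; try (B,hash)→1600, (B,merge)→3220, (C,hash)→3600, (C,nl_idx)→13560, (B,nl)→15040, (C,merge)→23200 …(+1); best=1600 via (B,hash)

cost=1600; order=C,A,B; methods=nl_idx,hash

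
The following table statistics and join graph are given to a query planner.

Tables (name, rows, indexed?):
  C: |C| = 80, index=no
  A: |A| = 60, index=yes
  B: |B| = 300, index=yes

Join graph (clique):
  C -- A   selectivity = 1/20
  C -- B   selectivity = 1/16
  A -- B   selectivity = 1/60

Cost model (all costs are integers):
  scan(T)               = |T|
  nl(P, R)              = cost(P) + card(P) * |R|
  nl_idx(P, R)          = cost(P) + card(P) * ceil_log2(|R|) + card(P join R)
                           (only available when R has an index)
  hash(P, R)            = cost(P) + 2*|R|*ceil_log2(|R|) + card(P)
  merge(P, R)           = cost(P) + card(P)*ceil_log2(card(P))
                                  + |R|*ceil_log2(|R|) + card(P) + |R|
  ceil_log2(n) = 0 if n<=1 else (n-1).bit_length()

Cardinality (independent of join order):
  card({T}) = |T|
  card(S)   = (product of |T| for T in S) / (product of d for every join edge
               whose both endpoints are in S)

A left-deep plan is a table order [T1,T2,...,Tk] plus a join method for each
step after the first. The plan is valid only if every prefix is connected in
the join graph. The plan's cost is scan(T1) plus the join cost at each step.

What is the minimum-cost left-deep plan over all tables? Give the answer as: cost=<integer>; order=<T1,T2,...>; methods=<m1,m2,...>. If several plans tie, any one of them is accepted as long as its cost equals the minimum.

cost=2320; order=A,B,C; methods=nl_idx,hash

Selinger DP (subsets sized 1..n):
  {C}: scan cost=80, card=80
  {A}: scan cost=60, card=60
  {B}: scan cost=300, card=300
  {AC}: card=240; try (A,nl_idx)→800, (A,hash)→880, (C,merge)→1120, (A,merge)→1140, (C,hash)→1240, (C,nl)→4860 …(+1); best=800 via (A,nl_idx)
  {BC}: card=1500; try (C,hash)→1720, (B,nl_idx)→2300, (B,merge)→3720, (C,merge)→3940, (B,hash)→5560, (B,nl)→24080 …(+1); best=1720 via (C,hash)
  {AB}: card=300; try (B,nl_idx)→900, (A,hash)→1320, (A,nl_idx)→2400, (B,merge)→3480, (A,merge)→3720, (B,hash)→5520 …(+2); best=900 via (B,nl_idx)
  {ABC}: card=75; try (C,hash)→2320, (B,nl_idx)→3035, (A,hash)→3940, (C,merge)→4540, (B,merge)→5960, (B,hash)→6440 …(+5); best=2320 via (C,hash)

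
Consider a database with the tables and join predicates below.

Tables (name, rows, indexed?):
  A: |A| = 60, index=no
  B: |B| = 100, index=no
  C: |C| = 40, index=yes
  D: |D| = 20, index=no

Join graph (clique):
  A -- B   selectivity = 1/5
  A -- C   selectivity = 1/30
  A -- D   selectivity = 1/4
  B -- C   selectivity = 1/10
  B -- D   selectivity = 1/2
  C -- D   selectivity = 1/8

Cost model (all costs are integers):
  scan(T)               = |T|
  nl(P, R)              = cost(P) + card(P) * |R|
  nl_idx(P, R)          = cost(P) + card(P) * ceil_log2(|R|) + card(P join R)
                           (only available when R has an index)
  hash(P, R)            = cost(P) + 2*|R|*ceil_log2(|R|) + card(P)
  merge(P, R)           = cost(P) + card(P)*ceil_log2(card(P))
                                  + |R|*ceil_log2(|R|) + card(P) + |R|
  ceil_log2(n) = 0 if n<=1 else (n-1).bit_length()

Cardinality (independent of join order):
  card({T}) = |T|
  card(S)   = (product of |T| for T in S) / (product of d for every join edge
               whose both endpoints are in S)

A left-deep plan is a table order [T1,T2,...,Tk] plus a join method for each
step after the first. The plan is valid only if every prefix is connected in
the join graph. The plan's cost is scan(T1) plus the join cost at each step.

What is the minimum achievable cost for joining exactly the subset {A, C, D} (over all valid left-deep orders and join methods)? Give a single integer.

Selinger DP over subsets of {A,C,D}:
  {A}: scan cost=60, card=60
  {C}: scan cost=40, card=40
  {D}: scan cost=20, card=20
  {AC}: card=80; try (C,nl_idx)→500, (C,hash)→600, (A,merge)→740, (C,merge)→760, (A,hash)→800, (A,nl)→2440 …(+1); best=500 via (C,nl_idx)
  {AD}: card=300; try (D,hash)→320, (A,merge)→560, (D,merge)→600, (A,hash)→760, (A,nl)→1220, (D,nl)→1260; best=320 via (D,hash)
  {CD}: card=100; try (C,nl_idx)→240, (D,hash)→280, (C,merge)→420, (D,merge)→440, (C,hash)→520, (C,nl)→820 …(+1); best=240 via (C,nl_idx)
  {ACD}: card=50; try (D,hash)→780, (A,hash)→1060, (C,hash)→1100, (D,merge)→1260, (A,merge)→1460, (D,nl)→2100 …(+4); best=780 via (D,hash)

780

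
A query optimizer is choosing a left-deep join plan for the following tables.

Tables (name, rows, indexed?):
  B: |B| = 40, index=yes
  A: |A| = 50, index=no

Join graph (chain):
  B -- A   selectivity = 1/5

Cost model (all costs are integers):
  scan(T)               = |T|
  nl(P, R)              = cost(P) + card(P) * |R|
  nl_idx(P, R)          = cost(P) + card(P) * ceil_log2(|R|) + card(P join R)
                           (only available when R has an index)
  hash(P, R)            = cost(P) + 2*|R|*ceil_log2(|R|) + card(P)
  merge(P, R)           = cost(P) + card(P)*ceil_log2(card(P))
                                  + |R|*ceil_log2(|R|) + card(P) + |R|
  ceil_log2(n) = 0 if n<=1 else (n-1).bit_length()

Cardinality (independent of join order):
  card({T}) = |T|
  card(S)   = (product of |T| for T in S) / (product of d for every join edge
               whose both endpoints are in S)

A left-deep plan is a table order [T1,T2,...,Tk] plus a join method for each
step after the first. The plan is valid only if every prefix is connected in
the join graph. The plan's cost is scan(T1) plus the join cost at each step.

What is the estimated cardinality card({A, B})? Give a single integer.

Tables in S: A(50), B(40)
Edges inside S: B-A(d=5)
numerator = 50 * 40 = 2000
denominator = 5 = 5
card(S) = 2000 / 5 = 400

400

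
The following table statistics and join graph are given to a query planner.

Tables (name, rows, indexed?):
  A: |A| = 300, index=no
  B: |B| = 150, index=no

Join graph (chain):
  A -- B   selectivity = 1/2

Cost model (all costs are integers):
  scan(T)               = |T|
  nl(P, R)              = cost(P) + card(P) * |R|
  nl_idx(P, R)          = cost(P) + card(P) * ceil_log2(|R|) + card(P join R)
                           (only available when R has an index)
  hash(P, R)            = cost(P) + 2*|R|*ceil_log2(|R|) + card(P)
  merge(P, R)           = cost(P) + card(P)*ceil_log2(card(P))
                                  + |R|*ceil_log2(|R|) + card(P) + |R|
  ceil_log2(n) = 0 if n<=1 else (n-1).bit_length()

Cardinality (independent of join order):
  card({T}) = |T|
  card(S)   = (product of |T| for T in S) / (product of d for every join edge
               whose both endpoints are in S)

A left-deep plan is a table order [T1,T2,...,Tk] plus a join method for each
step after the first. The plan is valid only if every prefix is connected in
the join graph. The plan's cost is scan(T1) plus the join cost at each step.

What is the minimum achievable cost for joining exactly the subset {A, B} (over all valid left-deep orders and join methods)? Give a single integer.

Selinger DP over subsets of {A,B}:
  {A}: scan cost=300, card=300
  {B}: scan cost=150, card=150
  {AB}: card=22500; try (B,hash)→3000, (A,merge)→4500, (B,merge)→4650, (A,hash)→5700, (A,nl)→45150, (B,nl)→45300; best=3000 via (B,hash)

3000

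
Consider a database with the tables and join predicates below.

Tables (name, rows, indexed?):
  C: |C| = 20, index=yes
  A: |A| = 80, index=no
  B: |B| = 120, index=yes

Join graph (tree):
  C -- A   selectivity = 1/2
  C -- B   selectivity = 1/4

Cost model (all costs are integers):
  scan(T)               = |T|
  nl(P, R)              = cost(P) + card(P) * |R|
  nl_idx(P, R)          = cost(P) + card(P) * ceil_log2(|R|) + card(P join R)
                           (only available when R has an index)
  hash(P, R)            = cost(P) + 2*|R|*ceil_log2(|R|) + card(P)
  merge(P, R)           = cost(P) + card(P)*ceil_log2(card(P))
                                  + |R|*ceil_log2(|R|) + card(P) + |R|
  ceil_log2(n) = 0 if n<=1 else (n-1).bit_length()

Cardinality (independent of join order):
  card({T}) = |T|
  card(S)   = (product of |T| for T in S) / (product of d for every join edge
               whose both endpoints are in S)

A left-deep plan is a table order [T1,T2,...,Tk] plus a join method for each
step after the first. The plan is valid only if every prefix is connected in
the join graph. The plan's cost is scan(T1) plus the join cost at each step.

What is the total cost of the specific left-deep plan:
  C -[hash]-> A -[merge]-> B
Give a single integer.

step 1: scan C: cost=20, card=20
step 2: join A via hash
    card(P join A) = 20*80/(2) = 800
    cost = 20 + 2*80*7 + 20 = 1160
step 3: join B via merge
    card(P join B) = 800*120/(4) = 24000
    cost = 1160 + 800*10 + 120*7 + 800 + 120 = 10920

10920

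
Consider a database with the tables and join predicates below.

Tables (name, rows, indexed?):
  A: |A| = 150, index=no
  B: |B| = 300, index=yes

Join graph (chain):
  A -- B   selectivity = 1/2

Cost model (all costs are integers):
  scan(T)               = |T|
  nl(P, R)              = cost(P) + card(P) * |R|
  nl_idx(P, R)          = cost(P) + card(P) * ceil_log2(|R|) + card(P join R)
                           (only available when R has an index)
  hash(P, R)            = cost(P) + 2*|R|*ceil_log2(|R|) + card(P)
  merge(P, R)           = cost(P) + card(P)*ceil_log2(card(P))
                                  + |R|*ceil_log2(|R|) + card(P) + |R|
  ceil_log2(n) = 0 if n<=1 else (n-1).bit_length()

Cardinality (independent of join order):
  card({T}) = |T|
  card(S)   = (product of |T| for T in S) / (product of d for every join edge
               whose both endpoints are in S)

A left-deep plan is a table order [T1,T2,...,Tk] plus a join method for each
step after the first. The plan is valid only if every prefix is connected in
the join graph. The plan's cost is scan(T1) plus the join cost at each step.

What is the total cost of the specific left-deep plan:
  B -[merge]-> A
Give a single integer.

4650

step 1: scan B: cost=300, card=300
step 2: join A via merge
    card(P join A) = 300*150/(2) = 22500
    cost = 300 + 300*9 + 150*8 + 300 + 150 = 4650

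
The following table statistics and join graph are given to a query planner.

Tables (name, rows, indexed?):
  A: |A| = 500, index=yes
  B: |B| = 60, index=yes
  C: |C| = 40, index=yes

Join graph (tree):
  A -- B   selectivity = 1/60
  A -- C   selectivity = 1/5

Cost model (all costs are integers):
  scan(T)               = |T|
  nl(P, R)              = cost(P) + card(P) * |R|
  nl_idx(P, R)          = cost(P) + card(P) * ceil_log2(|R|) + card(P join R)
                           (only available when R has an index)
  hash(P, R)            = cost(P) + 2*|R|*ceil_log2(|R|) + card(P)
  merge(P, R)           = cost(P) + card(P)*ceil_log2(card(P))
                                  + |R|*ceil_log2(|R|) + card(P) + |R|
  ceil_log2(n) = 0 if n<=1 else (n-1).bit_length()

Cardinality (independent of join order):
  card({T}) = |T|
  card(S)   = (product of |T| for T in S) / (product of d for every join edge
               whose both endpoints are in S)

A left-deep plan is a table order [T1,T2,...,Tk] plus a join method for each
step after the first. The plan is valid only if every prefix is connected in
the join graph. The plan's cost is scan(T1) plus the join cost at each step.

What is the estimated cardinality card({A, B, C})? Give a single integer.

Tables in S: A(500), B(60), C(40)
Edges inside S: A-B(d=60), A-C(d=5)
numerator = 500 * 60 * 40 = 1200000
denominator = 60 * 5 = 300
card(S) = 1200000 / 300 = 4000

4000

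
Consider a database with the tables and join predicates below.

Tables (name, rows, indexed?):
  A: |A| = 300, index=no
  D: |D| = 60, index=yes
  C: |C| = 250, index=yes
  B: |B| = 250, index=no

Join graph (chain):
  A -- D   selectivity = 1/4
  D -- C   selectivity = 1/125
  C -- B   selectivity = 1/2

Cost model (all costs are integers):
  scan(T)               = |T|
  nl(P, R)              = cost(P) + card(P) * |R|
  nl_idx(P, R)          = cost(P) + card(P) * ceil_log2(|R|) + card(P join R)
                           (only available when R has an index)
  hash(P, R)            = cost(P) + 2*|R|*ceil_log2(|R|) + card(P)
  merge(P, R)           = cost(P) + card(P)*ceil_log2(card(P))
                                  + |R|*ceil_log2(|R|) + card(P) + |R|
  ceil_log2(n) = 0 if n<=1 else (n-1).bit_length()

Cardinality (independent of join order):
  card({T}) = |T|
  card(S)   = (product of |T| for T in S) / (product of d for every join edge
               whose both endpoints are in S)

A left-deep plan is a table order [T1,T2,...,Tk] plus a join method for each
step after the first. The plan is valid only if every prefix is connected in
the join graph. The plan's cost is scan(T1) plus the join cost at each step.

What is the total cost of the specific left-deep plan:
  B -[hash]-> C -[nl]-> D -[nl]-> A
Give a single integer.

step 1: scan B: cost=250, card=250
step 2: join C via hash
    card(P join C) = 250*250/(2) = 31250
    cost = 250 + 2*250*8 + 250 = 4500
step 3: join D via nl
    card(P join D) = 31250*60/(125) = 15000
    cost = 4500 + 31250*60 = 1879500
step 4: join A via nl
    card(P join A) = 15000*300/(4) = 1125000
    cost = 1879500 + 15000*300 = 6379500

6379500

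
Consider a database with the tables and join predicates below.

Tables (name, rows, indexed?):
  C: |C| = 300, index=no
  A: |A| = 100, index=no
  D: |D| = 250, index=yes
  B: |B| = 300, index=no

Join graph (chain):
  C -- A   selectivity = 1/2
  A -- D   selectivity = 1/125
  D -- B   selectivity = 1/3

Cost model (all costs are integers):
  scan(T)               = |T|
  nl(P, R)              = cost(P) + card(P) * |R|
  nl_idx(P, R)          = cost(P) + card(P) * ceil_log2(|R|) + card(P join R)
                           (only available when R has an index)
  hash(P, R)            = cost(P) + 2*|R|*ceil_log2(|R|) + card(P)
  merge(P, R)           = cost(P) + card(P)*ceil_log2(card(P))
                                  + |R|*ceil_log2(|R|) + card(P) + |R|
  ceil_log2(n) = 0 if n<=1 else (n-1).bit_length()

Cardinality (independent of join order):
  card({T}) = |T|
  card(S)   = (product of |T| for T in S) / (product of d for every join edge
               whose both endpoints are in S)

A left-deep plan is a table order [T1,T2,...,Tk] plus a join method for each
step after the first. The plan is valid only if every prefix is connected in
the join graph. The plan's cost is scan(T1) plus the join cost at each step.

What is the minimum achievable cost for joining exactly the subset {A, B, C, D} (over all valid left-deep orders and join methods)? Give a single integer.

31300

Selinger DP over subsets of {A,B,C,D}:
  {C}: scan cost=300, card=300
  {A}: scan cost=100, card=100
  {D}: scan cost=250, card=250
  {B}: scan cost=300, card=300
  {AC}: card=15000; try (A,hash)→2000, (C,merge)→3900, (A,merge)→4100, (C,hash)→5600, (C,nl)→30100, (A,nl)→30300; best=2000 via (A,hash)
  {AD}: card=200; try (D,nl_idx)→1100, (A,hash)→1900, (D,merge)→3150, (A,merge)→3300, (D,hash)→4200, (D,nl)→25100 …(+1); best=1100 via (D,nl_idx)
  {BD}: card=25000; try (D,hash)→4600, (B,merge)→5500, (D,merge)→5550, (B,hash)→5900, (D,nl_idx)→27700, (B,nl)→75250 …(+1); best=4600 via (D,hash)
  {ACD}: card=30000; try (C,merge)→5900, (C,hash)→6700, (D,hash)→21000, (C,nl)→61100, (D,nl_idx)→152000, (D,merge)→229250 …(+1); best=5900 via (C,merge)
  {ABD}: card=20000; try (B,merge)→5900, (B,hash)→6700, (A,hash)→31000, (B,nl)→61100, (A,merge)→405400, (A,nl)→2504600; best=5900 via (B,merge)
  {ABCD}: card=3000000; try (C,hash)→31300, (B,hash)→41300, (C,merge)→328900, (B,merge)→488900, (C,nl)→6005900, (B,nl)→9005900; best=31300 via (C,hash)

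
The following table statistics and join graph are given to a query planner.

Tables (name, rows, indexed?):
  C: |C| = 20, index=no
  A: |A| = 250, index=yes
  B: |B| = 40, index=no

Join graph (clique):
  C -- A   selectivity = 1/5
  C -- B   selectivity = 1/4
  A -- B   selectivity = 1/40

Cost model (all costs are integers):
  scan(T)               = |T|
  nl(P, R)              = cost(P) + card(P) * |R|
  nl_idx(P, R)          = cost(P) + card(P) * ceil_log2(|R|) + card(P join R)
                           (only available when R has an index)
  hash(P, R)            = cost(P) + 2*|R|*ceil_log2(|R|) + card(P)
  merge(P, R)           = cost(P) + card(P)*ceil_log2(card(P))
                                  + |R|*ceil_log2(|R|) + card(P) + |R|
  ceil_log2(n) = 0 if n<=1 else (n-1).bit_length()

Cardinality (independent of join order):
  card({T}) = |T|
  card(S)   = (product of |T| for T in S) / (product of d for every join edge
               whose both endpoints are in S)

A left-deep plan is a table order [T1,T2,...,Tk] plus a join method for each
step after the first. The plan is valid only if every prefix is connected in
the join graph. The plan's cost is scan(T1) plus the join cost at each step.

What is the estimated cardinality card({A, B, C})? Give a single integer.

Tables in S: A(250), B(40), C(20)
Edges inside S: C-A(d=5), C-B(d=4), A-B(d=40)
numerator = 250 * 40 * 20 = 200000
denominator = 5 * 4 * 40 = 800
card(S) = 200000 / 800 = 250

250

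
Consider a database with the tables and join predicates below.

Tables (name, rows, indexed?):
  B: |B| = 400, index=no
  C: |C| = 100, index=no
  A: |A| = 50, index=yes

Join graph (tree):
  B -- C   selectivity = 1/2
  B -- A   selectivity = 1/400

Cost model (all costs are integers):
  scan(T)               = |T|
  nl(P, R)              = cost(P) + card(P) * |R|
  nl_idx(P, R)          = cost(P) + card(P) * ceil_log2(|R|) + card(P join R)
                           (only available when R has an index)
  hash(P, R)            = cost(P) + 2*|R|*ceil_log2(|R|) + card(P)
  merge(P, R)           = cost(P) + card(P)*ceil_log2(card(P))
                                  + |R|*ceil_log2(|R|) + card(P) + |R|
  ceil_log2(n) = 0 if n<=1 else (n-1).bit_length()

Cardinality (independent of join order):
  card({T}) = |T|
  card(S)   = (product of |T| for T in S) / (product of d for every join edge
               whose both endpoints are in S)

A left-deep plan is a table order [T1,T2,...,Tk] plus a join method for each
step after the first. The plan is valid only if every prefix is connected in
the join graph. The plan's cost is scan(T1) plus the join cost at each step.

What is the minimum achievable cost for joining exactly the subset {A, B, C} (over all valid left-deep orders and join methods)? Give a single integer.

Selinger DP over subsets of {A,B,C}:
  {B}: scan cost=400, card=400
  {C}: scan cost=100, card=100
  {A}: scan cost=50, card=50
  {BC}: card=20000; try (C,hash)→2200, (B,merge)→4900, (C,merge)→5200, (B,hash)→7400, (B,nl)→40100, (C,nl)→40400; best=2200 via (C,hash)
  {AB}: card=50; try (A,hash)→1400, (A,nl_idx)→2850, (B,merge)→4400, (A,merge)→4750, (B,hash)→7300, (B,nl)→20050 …(+1); best=1400 via (A,hash)
  {ABC}: card=2500; try (C,merge)→2550, (C,hash)→2850, (C,nl)→6400, (A,hash)→22800, (A,nl_idx)→124700, (A,merge)→322550 …(+1); best=2550 via (C,merge)

2550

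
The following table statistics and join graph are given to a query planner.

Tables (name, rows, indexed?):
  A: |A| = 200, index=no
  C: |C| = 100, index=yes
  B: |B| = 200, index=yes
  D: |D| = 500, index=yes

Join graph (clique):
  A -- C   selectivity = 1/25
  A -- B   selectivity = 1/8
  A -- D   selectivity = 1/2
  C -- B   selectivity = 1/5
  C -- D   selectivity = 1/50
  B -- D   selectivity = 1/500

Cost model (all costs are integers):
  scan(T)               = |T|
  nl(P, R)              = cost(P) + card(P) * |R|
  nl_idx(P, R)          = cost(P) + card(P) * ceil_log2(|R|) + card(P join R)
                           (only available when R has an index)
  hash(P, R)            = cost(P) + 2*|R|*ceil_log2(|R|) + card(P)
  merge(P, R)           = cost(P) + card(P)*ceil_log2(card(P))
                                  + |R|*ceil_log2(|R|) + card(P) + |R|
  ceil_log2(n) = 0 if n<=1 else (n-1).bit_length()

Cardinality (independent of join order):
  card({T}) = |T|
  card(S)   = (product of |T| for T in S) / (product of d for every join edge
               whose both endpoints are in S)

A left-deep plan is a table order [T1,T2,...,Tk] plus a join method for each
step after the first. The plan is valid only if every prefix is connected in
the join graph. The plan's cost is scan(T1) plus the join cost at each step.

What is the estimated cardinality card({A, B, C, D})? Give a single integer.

40

Tables in S: A(200), B(200), C(100), D(500)
Edges inside S: A-C(d=25), A-B(d=8), A-D(d=2), C-B(d=5), C-D(d=50), B-D(d=500)
numerator = 200 * 200 * 100 * 500 = 2000000000
denominator = 25 * 8 * 2 * 5 * 50 * 500 = 50000000
card(S) = 2000000000 / 50000000 = 40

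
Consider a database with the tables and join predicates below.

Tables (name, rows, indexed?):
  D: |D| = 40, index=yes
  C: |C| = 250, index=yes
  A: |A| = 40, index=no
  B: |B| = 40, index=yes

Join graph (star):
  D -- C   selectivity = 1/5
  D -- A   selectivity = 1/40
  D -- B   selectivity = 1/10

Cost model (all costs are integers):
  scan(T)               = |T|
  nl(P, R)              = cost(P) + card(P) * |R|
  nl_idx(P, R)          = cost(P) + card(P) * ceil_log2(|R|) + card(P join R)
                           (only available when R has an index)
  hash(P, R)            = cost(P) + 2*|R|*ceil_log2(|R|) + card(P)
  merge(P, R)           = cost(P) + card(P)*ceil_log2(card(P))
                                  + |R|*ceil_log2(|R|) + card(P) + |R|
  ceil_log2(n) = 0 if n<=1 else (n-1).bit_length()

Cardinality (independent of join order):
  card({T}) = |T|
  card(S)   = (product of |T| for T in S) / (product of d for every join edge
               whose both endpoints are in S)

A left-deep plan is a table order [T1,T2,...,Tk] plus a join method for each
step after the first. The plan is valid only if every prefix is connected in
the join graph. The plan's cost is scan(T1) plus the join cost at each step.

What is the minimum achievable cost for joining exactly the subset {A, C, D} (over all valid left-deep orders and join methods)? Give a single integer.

Selinger DP over subsets of {A,C,D}:
  {D}: scan cost=40, card=40
  {C}: scan cost=250, card=250
  {A}: scan cost=40, card=40
  {CD}: card=2000; try (D,hash)→980, (C,nl_idx)→2360, (C,merge)→2570, (D,merge)→2780, (D,nl_idx)→3750, (C,hash)→4080 …(+2); best=980 via (D,hash)
  {AD}: card=40; try (D,nl_idx)→320, (D,hash)→560, (A,hash)→560, (D,merge)→600, (A,merge)→600, (D,nl)→1640 …(+1); best=320 via (D,nl_idx)
  {ACD}: card=2000; try (C,nl_idx)→2640, (C,merge)→2850, (A,hash)→3460, (C,hash)→4360, (C,nl)→10320, (A,merge)→25260 …(+1); best=2640 via (C,nl_idx)

2640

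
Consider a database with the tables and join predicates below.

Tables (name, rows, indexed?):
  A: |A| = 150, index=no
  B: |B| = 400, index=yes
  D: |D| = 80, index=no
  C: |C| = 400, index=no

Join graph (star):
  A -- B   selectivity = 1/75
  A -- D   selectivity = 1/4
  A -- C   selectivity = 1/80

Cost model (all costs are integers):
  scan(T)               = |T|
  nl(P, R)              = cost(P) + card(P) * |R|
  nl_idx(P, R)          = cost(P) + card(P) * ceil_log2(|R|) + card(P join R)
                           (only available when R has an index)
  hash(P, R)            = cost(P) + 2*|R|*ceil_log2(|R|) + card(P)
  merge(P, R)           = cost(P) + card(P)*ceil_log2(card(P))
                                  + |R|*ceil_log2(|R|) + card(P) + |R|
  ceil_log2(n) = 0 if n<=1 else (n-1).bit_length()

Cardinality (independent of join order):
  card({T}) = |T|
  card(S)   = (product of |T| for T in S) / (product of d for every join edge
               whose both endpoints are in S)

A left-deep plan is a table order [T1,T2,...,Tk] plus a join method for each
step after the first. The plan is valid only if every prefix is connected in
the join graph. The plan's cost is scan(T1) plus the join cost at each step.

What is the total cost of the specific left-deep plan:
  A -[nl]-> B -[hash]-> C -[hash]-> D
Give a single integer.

step 1: scan A: cost=150, card=150
step 2: join B via nl
    card(P join B) = 150*400/(75) = 800
    cost = 150 + 150*400 = 60150
step 3: join C via hash
    card(P join C) = 800*400/(80) = 4000
    cost = 60150 + 2*400*9 + 800 = 68150
step 4: join D via hash
    card(P join D) = 4000*80/(4) = 80000
    cost = 68150 + 2*80*7 + 4000 = 73270

73270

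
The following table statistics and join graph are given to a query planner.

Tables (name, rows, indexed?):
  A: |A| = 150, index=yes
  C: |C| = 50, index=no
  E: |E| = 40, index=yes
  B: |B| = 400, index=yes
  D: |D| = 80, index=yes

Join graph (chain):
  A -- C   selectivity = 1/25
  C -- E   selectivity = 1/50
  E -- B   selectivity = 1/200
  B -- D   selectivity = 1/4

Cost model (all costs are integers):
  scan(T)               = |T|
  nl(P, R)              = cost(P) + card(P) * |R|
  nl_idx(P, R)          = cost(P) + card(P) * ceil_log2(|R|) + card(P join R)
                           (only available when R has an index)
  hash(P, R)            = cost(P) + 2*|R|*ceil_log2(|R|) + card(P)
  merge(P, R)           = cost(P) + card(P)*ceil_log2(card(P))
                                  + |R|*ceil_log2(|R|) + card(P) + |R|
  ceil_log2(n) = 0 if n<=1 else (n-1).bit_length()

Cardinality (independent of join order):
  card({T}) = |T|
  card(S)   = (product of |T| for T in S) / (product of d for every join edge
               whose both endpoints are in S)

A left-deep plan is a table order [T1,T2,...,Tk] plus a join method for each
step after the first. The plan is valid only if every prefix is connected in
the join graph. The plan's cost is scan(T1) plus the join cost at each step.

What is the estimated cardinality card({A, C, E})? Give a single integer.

Tables in S: A(150), C(50), E(40)
Edges inside S: A-C(d=25), C-E(d=50)
numerator = 150 * 50 * 40 = 300000
denominator = 25 * 50 = 1250
card(S) = 300000 / 1250 = 240

240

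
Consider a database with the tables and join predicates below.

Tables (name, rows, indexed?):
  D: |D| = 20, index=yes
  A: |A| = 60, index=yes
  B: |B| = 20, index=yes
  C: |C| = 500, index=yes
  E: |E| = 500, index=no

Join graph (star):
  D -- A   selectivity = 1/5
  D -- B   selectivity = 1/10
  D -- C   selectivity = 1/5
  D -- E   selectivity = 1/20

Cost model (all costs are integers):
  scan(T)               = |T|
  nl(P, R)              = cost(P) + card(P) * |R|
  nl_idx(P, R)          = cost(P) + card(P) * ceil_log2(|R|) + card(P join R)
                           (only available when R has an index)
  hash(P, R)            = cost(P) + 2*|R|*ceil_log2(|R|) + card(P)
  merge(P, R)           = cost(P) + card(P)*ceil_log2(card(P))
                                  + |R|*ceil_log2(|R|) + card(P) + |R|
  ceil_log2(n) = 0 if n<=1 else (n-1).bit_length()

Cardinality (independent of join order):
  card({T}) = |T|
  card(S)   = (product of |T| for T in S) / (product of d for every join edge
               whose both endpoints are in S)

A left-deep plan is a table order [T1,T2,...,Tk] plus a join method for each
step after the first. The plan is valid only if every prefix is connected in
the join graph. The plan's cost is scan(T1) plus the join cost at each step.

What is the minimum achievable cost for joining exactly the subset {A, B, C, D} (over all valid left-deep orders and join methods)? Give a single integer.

Selinger DP over subsets of {A,B,C,D}:
  {D}: scan cost=20, card=20
  {A}: scan cost=60, card=60
  {B}: scan cost=20, card=20
  {C}: scan cost=500, card=500
  {AD}: card=240; try (D,hash)→320, (A,nl_idx)→380, (A,merge)→560, (D,merge)→600, (D,nl_idx)→600, (A,hash)→760 …(+2); best=320 via (D,hash)
  {BD}: card=40; try (D,nl_idx)→160, (B,nl_idx)→160, (D,hash)→240, (B,hash)→240, (D,merge)→260, (B,merge)→260 …(+2); best=160 via (D,nl_idx)
  {CD}: card=2000; try (D,hash)→1200, (C,nl_idx)→2200, (D,nl_idx)→5000, (C,merge)→5140, (D,merge)→5620, (C,hash)→9040 …(+2); best=1200 via (D,hash)
  {ABD}: card=480; try (B,hash)→760, (A,merge)→860, (A,nl_idx)→880, (A,hash)→920, (B,nl_idx)→2000, (A,nl)→2560 …(+2); best=760 via (B,hash)
  {ACD}: card=24000; try (A,hash)→3920, (C,merge)→7480, (C,hash)→9560, (A,merge)→25620, (C,nl_idx)→26480, (A,nl_idx)→37200 …(+2); best=3920 via (A,hash)
  {BCD}: card=4000; try (B,hash)→3400, (C,nl_idx)→4520, (C,merge)→5440, (C,hash)→9200, (B,nl_idx)→15200, (C,nl)→20160 …(+2); best=3400 via (B,hash)
  {ABCD}: card=48000; try (A,hash)→8120, (C,hash)→10240, (C,merge)→10560, (B,hash)→28120, (C,nl_idx)→53080, (A,merge)→55820 …(+6); best=8120 via (A,hash)

8120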